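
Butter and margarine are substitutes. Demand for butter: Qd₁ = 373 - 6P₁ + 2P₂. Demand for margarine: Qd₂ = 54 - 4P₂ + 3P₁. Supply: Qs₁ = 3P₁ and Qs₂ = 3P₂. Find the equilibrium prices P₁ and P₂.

P₁ = 2719/57, P₂ = 535/19

Market 1: 373 - 6P₁ + 2P₂ = 3P₁ → 9P₁ - 2P₂ = 373.
Market 2: 7P₂ - 3P₁ = 54.
Eliminating P₂: 7×(1) + 2×(2) gives 57P₁ = 2719, so P₁ = 2719/57.
Back-substitute into (2): P₂ = (54 + 3×2719/57) / 7 = 535/19.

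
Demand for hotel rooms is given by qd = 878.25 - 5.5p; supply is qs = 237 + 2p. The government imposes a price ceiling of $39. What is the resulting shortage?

Equilibrium price would be p* = 85.5, so the ceiling at 39 binds.
At p = 39: qd = 878.25 − 5.5(39) = 663.75, qs = 237 + 2(39) = 315.
Shortage = 663.75 − 315 = 348.75.

Shortage = 348.75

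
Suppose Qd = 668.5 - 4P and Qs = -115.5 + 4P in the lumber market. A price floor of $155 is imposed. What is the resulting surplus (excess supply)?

Equilibrium price would be P* = 98, so the floor at 155 binds.
At P = 155: Qd = 48.5, Qs = 504.5.
Surplus = 504.5 − 48.5 = 456.

Surplus = 456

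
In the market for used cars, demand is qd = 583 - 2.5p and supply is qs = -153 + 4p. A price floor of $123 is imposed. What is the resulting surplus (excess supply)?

Equilibrium price would be p* = 1472/13, so the floor at 123 binds.
At p = 123: qd = 275.5, qs = 339.
Surplus = 339 − 275.5 = 63.5.

Surplus = 63.5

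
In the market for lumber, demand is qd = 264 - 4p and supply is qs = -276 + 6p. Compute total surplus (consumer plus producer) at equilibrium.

Total surplus = 480

Equilibrium: 264 - 4p = -276 + 6p gives p* = 54, q* = 48.
Demand choke price: p = 66; supply starts at p = 46.
CS = ½(66 − 54)(48) = 288; PS = ½(54 − 46)(48) = 192.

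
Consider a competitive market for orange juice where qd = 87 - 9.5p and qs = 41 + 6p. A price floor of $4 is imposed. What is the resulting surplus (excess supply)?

Equilibrium price would be p* = 92/31, so the floor at 4 binds.
At p = 4: qd = 49, qs = 65.
Surplus = 65 − 49 = 16.

Surplus = 16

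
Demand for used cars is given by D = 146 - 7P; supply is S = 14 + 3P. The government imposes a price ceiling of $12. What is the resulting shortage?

Equilibrium price would be P* = 13.2, so the ceiling at 12 binds.
At P = 12: D = 146 − 7(12) = 62, S = 14 + 3(12) = 50.
Shortage = 62 − 50 = 12.

Shortage = 12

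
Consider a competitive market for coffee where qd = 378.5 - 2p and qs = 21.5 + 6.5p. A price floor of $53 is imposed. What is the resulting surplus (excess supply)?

Surplus = 93.5

Equilibrium price would be p* = 42, so the floor at 53 binds.
At p = 53: qd = 272.5, qs = 366.
Surplus = 366 − 272.5 = 93.5.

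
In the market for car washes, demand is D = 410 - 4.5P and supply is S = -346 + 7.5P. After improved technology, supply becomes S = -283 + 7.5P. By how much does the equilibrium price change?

Original equilibrium: P* = 63, Q* = 126.5.
New equilibrium: 410 - 4.5P = -283 + 7.5P, so 693 = 12P and P' = 57.75; Q' = 410 − 4.5(57.75) = 150.125.
Change in price: 57.75 − 63 = -5.25.

ΔP = -5.25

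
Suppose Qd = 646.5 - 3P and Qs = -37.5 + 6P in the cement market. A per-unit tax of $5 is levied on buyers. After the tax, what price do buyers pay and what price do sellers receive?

Buyers pay 238/3, sellers receive 223/3

Pre-tax equilibrium: P* = 76, Q* = 418.5.
Tax on buyers shifts demand to Qd = 646.5 − 3(P + 5) = 631.5 - 3P.
631.5 - 3P = -37.5 + 6P gives seller price Ps = 223/3; buyers pay Pb = 223/3 + 5 = 238/3.
New quantity: Q = 646.5 − 3(238/3) = 408.5.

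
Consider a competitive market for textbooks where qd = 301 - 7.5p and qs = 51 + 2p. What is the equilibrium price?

Set qd = qs: 301 - 7.5p = 51 + 2p.
250 = 9.5p, so p* = 500/19.
q* = 301 − 7.5(500/19) = 1969/19.

p* = 500/19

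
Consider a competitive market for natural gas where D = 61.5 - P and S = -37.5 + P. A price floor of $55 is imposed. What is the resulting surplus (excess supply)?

Equilibrium price would be P* = 49.5, so the floor at 55 binds.
At P = 55: D = 6.5, S = 17.5.
Surplus = 17.5 − 6.5 = 11.

Surplus = 11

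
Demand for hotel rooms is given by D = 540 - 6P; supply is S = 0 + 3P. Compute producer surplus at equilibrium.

Producer surplus = 5400

Equilibrium: 540 - 6P = 0 + 3P gives P* = 60, Q* = 180.
Supply starts at P = 0 (where S = 0).
PS = ½(60 − 0)(180) = 5400.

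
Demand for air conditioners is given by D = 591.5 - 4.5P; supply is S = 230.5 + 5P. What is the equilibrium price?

P* = 38

Set D = S: 591.5 - 4.5P = 230.5 + 5P.
361 = 9.5P, so P* = 38.
Q* = 591.5 − 4.5(38) = 420.5.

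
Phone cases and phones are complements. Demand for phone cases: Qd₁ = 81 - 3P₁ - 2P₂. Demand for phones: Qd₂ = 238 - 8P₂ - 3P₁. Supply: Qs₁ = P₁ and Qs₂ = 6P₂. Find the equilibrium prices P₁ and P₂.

P₁ = 13.16, P₂ = 14.18

Market 1: 81 - 3P₁ - 2P₂ = P₁ → 4P₁ + 2P₂ = 81.
Market 2: 14P₂ + 3P₁ = 238.
Eliminating P₂: 14×(1) − 2×(2) gives 50P₁ = 658, so P₁ = 13.16.
Back-substitute into (2): P₂ = (238 − 3×13.16) / 14 = 14.18.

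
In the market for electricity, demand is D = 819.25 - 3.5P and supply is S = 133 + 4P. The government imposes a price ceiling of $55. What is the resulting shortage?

Equilibrium price would be P* = 91.5, so the ceiling at 55 binds.
At P = 55: D = 819.25 − 3.5(55) = 626.75, S = 133 + 4(55) = 353.
Shortage = 626.75 − 353 = 273.75.

Shortage = 273.75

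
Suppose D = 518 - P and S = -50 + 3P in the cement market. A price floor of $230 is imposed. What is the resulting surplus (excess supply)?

Surplus = 352

Equilibrium price would be P* = 142, so the floor at 230 binds.
At P = 230: D = 288, S = 640.
Surplus = 640 − 288 = 352.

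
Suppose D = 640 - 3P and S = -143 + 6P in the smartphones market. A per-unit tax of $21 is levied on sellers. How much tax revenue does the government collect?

Tax revenue = 7077

Pre-tax equilibrium: P* = 87, Q* = 379.
Tax on sellers shifts supply to S = -143 + 6(P − 21) = -269 + 6P.
640 - 3P = -269 + 6P gives buyer price Pb = 101; sellers receive Ps = 101 − 21 = 80.
New quantity: Q = 640 − 3(101) = 337.
Revenue = 21 × 337 = 7077.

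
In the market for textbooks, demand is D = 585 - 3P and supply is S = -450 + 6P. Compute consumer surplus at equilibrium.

Consumer surplus = 9600

Equilibrium: 585 - 3P = -450 + 6P gives P* = 115, Q* = 240.
Demand choke price (D = 0): P = 195.
CS = ½(195 − 115)(240) = 9600.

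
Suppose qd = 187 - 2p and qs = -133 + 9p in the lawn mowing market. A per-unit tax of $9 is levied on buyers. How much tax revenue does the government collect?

Tax revenue = 11295/11

Pre-tax equilibrium: p* = 320/11, q* = 1417/11.
Tax on buyers shifts demand to qd = 187 − 2(p + 9) = 169 - 2p.
169 - 2p = -133 + 9p gives seller price ps = 302/11; buyers pay pb = 302/11 + 9 = 401/11.
New quantity: q = 187 − 2(401/11) = 1255/11.
Revenue = 9 × 1255/11 = 11295/11.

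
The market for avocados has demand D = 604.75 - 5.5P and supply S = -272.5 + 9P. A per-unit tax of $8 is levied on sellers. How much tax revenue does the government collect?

Tax revenue = 56768/29

Pre-tax equilibrium: P* = 60.5, Q* = 272.
Tax on sellers shifts supply to S = -272.5 + 9(P − 8) = -344.5 + 9P.
604.75 - 5.5P = -344.5 + 9P gives buyer price Pb = 3797/58; sellers receive Ps = 3797/58 − 8 = 3333/58.
New quantity: Q = 604.75 − 5.5(3797/58) = 7096/29.
Revenue = 8 × 7096/29 = 56768/29.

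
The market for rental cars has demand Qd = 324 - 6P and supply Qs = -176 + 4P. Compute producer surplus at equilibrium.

Equilibrium: 324 - 6P = -176 + 4P gives P* = 50, Q* = 24.
Supply starts at P = 44 (where Qs = 0).
PS = ½(50 − 44)(24) = 72.

Producer surplus = 72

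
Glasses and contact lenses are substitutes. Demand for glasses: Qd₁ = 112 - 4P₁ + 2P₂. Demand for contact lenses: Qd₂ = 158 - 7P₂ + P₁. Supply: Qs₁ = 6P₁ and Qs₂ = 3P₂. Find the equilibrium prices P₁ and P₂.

P₁ = 718/49, P₂ = 846/49

Market 1: 112 - 4P₁ + 2P₂ = 6P₁ → 10P₁ - 2P₂ = 112.
Market 2: 10P₂ - P₁ = 158.
Eliminating P₂: 10×(1) + 2×(2) gives 98P₁ = 1436, so P₁ = 718/49.
Back-substitute into (2): P₂ = (158 + 1×718/49) / 10 = 846/49.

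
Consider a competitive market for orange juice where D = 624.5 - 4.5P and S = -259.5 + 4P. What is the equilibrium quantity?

Set D = S: 624.5 - 4.5P = -259.5 + 4P.
884 = 8.5P, so P* = 104.
Q* = 624.5 − 4.5(104) = 156.5.

Q* = 156.5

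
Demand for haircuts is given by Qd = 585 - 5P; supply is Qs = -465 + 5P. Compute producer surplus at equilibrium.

Equilibrium: 585 - 5P = -465 + 5P gives P* = 105, Q* = 60.
Supply starts at P = 93 (where Qs = 0).
PS = ½(105 − 93)(60) = 360.

Producer surplus = 360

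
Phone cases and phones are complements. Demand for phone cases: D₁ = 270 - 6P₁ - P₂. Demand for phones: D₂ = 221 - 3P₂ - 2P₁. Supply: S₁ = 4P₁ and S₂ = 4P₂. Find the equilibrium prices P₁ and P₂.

P₁ = 1669/68, P₂ = 835/34

Market 1: 270 - 6P₁ - P₂ = 4P₁ → 10P₁ + P₂ = 270.
Market 2: 7P₂ + 2P₁ = 221.
Eliminating P₂: 7×(1) − 1×(2) gives 68P₁ = 1669, so P₁ = 1669/68.
Back-substitute into (2): P₂ = (221 − 2×1669/68) / 7 = 835/34.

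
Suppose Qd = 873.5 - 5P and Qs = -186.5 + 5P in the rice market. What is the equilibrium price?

Set Qd = Qs: 873.5 - 5P = -186.5 + 5P.
1060 = 10P, so P* = 106.
Q* = 873.5 − 5(106) = 343.5.

P* = 106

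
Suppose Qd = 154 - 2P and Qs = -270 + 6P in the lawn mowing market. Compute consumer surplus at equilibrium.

Equilibrium: 154 - 2P = -270 + 6P gives P* = 53, Q* = 48.
Demand choke price (Qd = 0): P = 77.
CS = ½(77 − 53)(48) = 576.

Consumer surplus = 576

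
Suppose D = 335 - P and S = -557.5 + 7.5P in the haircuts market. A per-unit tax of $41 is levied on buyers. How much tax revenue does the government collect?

Tax revenue = 135095/17

Pre-tax equilibrium: P* = 105, Q* = 230.
Tax on buyers shifts demand to D = 335 − 1(P + 41) = 294 - P.
294 - P = -557.5 + 7.5P gives seller price Ps = 1703/17; buyers pay Pb = 1703/17 + 41 = 2400/17.
New quantity: Q = 335 − 1(2400/17) = 3295/17.
Revenue = 41 × 3295/17 = 135095/17.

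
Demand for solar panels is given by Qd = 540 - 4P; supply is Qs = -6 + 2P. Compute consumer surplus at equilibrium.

Equilibrium: 540 - 4P = -6 + 2P gives P* = 91, Q* = 176.
Demand choke price (Qd = 0): P = 135.
CS = ½(135 − 91)(176) = 3872.

Consumer surplus = 3872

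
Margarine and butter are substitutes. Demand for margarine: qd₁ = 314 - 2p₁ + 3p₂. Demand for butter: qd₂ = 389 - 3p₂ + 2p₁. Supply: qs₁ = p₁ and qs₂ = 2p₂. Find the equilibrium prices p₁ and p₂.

p₁ = 2737/9, p₂ = 1795/9

Market 1: 314 - 2p₁ + 3p₂ = p₁ → 3p₁ - 3p₂ = 314.
Market 2: 5p₂ - 2p₁ = 389.
Eliminating p₂: 5×(1) + 3×(2) gives 9p₁ = 2737, so p₁ = 2737/9.
Back-substitute into (2): p₂ = (389 + 2×2737/9) / 5 = 1795/9.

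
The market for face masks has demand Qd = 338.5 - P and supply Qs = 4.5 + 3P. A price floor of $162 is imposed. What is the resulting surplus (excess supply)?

Equilibrium price would be P* = 83.5, so the floor at 162 binds.
At P = 162: Qd = 176.5, Qs = 490.5.
Surplus = 490.5 − 176.5 = 314.

Surplus = 314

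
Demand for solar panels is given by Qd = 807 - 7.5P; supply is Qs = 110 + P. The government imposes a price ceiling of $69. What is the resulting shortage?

Equilibrium price would be P* = 82, so the ceiling at 69 binds.
At P = 69: Qd = 807 − 7.5(69) = 289.5, Qs = 110 + 1(69) = 179.
Shortage = 289.5 − 179 = 110.5.

Shortage = 110.5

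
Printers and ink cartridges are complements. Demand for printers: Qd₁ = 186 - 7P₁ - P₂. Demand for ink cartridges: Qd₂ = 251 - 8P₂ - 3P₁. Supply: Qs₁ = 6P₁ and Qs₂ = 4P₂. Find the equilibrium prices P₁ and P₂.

Market 1: 186 - 7P₁ - P₂ = 6P₁ → 13P₁ + P₂ = 186.
Market 2: 12P₂ + 3P₁ = 251.
Eliminating P₂: 12×(1) − 1×(2) gives 153P₁ = 1981, so P₁ = 1981/153.
Back-substitute into (2): P₂ = (251 − 3×1981/153) / 12 = 2705/153.

P₁ = 1981/153, P₂ = 2705/153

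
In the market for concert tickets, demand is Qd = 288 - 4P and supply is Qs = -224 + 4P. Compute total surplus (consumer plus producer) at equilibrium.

Total surplus = 256

Equilibrium: 288 - 4P = -224 + 4P gives P* = 64, Q* = 32.
Demand choke price: P = 72; supply starts at P = 56.
CS = ½(72 − 64)(32) = 128; PS = ½(64 − 56)(32) = 128.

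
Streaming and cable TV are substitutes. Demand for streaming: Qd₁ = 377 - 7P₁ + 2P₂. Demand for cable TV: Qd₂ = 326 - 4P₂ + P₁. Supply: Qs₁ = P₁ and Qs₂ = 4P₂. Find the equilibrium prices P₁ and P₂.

P₁ = 1834/31, P₂ = 2985/62

Market 1: 377 - 7P₁ + 2P₂ = P₁ → 8P₁ - 2P₂ = 377.
Market 2: 8P₂ - P₁ = 326.
Eliminating P₂: 8×(1) + 2×(2) gives 62P₁ = 3668, so P₁ = 1834/31.
Back-substitute into (2): P₂ = (326 + 1×1834/31) / 8 = 2985/62.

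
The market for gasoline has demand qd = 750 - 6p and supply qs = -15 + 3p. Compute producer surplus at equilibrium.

Producer surplus = 9600

Equilibrium: 750 - 6p = -15 + 3p gives p* = 85, q* = 240.
Supply starts at p = 5 (where qs = 0).
PS = ½(85 − 5)(240) = 9600.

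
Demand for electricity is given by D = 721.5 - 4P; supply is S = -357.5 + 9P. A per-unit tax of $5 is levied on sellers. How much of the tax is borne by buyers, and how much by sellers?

Buyers bear 45/13, sellers bear 20/13

Pre-tax equilibrium: P* = 83, Q* = 389.5.
Tax on sellers shifts supply to S = -357.5 + 9(P − 5) = -402.5 + 9P.
721.5 - 4P = -402.5 + 9P gives buyer price Pb = 1124/13; sellers receive Ps = 1124/13 − 5 = 1059/13.
New quantity: Q = 721.5 − 4(1124/13) = 9767/26.
Buyer burden = 1124/13 − 83 = 45/13; seller burden = 83 − 1059/13 = 20/13.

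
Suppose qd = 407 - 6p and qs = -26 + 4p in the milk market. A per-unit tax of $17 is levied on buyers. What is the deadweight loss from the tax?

Deadweight loss = 346.8

Pre-tax equilibrium: p* = 43.3, q* = 147.2.
Tax on buyers shifts demand to qd = 407 − 6(p + 17) = 305 - 6p.
305 - 6p = -26 + 4p gives seller price ps = 33.1; buyers pay pb = 33.1 + 17 = 50.1.
New quantity: q = 407 − 6(50.1) = 106.4.
DWL = ½ × 17 × (147.2 − 106.4) = 346.8.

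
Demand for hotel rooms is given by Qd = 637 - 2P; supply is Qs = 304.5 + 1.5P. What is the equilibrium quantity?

Q* = 447

Set Qd = Qs: 637 - 2P = 304.5 + 1.5P.
332.5 = 3.5P, so P* = 95.
Q* = 637 − 2(95) = 447.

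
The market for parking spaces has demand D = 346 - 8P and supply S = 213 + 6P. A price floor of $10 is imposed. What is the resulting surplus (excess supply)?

Equilibrium price would be P* = 9.5, so the floor at 10 binds.
At P = 10: D = 266, S = 273.
Surplus = 273 − 266 = 7.

Surplus = 7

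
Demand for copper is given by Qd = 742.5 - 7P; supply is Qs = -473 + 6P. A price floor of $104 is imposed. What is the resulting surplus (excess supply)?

Surplus = 136.5

Equilibrium price would be P* = 93.5, so the floor at 104 binds.
At P = 104: Qd = 14.5, Qs = 151.
Surplus = 151 − 14.5 = 136.5.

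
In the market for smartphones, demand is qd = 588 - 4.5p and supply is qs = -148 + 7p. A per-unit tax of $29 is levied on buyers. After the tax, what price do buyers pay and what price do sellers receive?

Pre-tax equilibrium: p* = 64, q* = 300.
Tax on buyers shifts demand to qd = 588 − 4.5(p + 29) = 457.5 - 4.5p.
457.5 - 4.5p = -148 + 7p gives seller price ps = 1211/23; buyers pay pb = 1211/23 + 29 = 1878/23.
New quantity: q = 588 − 4.5(1878/23) = 5073/23.

Buyers pay 1878/23, sellers receive 1211/23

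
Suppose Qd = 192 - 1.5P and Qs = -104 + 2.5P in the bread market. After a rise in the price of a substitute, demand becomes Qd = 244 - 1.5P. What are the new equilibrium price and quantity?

Original equilibrium: P* = 74, Q* = 81.
New equilibrium: 244 - 1.5P = -104 + 2.5P, so 348 = 4P and P' = 87; Q' = 244 − 1.5(87) = 113.5.

P' = 87, Q' = 113.5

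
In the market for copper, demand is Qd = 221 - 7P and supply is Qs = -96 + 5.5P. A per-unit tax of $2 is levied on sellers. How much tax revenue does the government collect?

Tax revenue = 74.64

Pre-tax equilibrium: P* = 25.36, Q* = 43.48.
Tax on sellers shifts supply to Qs = -96 + 5.5(P − 2) = -107 + 5.5P.
221 - 7P = -107 + 5.5P gives buyer price Pb = 26.24; sellers receive Ps = 26.24 − 2 = 24.24.
New quantity: Q = 221 − 7(26.24) = 37.32.
Revenue = 2 × 37.32 = 74.64.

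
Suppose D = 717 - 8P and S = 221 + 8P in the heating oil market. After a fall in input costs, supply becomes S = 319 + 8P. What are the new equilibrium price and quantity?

Original equilibrium: P* = 31, Q* = 469.
New equilibrium: 717 - 8P = 319 + 8P, so 398 = 16P and P' = 24.875; Q' = 717 − 8(24.875) = 518.

P' = 24.875, Q' = 518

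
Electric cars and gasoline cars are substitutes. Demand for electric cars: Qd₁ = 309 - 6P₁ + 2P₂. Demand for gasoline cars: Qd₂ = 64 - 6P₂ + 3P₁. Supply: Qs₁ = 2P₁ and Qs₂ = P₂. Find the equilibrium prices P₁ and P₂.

P₁ = 45.82, P₂ = 28.78

Market 1: 309 - 6P₁ + 2P₂ = 2P₁ → 8P₁ - 2P₂ = 309.
Market 2: 7P₂ - 3P₁ = 64.
Eliminating P₂: 7×(1) + 2×(2) gives 50P₁ = 2291, so P₁ = 45.82.
Back-substitute into (2): P₂ = (64 + 3×45.82) / 7 = 28.78.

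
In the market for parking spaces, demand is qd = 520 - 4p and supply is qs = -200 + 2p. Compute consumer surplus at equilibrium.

Equilibrium: 520 - 4p = -200 + 2p gives p* = 120, q* = 40.
Demand choke price (qd = 0): p = 130.
CS = ½(130 − 120)(40) = 200.

Consumer surplus = 200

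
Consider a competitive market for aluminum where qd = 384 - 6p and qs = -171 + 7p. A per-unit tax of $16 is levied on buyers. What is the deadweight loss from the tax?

Deadweight loss = 5376/13

Pre-tax equilibrium: p* = 555/13, q* = 1662/13.
Tax on buyers shifts demand to qd = 384 − 6(p + 16) = 288 - 6p.
288 - 6p = -171 + 7p gives seller price ps = 459/13; buyers pay pb = 459/13 + 16 = 667/13.
New quantity: q = 384 − 6(667/13) = 990/13.
DWL = ½ × 16 × (1662/13 − 990/13) = 5376/13.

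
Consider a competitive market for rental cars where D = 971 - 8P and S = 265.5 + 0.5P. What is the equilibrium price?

P* = 83

Set D = S: 971 - 8P = 265.5 + 0.5P.
705.5 = 8.5P, so P* = 83.
Q* = 971 − 8(83) = 307.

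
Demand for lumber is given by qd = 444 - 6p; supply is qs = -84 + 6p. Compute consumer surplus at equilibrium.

Equilibrium: 444 - 6p = -84 + 6p gives p* = 44, q* = 180.
Demand choke price (qd = 0): p = 74.
CS = ½(74 − 44)(180) = 2700.

Consumer surplus = 2700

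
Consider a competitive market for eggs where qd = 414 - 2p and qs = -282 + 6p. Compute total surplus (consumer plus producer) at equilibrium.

Equilibrium: 414 - 2p = -282 + 6p gives p* = 87, q* = 240.
Demand choke price: p = 207; supply starts at p = 47.
CS = ½(207 − 87)(240) = 14400; PS = ½(87 − 47)(240) = 4800.

Total surplus = 19200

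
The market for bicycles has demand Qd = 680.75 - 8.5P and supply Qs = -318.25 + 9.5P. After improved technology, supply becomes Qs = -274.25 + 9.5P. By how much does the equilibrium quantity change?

ΔQ = 187/9

Original equilibrium: P* = 55.5, Q* = 209.
New equilibrium: 680.75 - 8.5P = -274.25 + 9.5P, so 955 = 18P and P' = 955/18; Q' = 680.75 − 8.5(955/18) = 2068/9.
Change in quantity: 2068/9 − 209 = 187/9.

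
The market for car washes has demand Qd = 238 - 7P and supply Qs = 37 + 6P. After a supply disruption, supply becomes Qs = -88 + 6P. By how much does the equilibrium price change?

ΔP = 125/13

Original equilibrium: P* = 201/13, Q* = 1687/13.
New equilibrium: 238 - 7P = -88 + 6P, so 326 = 13P and P' = 326/13; Q' = 238 − 7(326/13) = 812/13.
Change in price: 326/13 − 201/13 = 125/13.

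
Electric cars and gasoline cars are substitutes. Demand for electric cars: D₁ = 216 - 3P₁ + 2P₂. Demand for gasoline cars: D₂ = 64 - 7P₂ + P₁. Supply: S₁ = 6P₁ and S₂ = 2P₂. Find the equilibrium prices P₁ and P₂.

Market 1: 216 - 3P₁ + 2P₂ = 6P₁ → 9P₁ - 2P₂ = 216.
Market 2: 9P₂ - P₁ = 64.
Eliminating P₂: 9×(1) + 2×(2) gives 79P₁ = 2072, so P₁ = 2072/79.
Back-substitute into (2): P₂ = (64 + 1×2072/79) / 9 = 792/79.

P₁ = 2072/79, P₂ = 792/79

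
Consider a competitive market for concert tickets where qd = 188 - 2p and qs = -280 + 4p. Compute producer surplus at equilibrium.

Equilibrium: 188 - 2p = -280 + 4p gives p* = 78, q* = 32.
Supply starts at p = 70 (where qs = 0).
PS = ½(78 − 70)(32) = 128.

Producer surplus = 128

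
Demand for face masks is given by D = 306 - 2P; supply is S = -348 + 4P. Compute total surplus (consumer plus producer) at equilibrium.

Total surplus = 2904

Equilibrium: 306 - 2P = -348 + 4P gives P* = 109, Q* = 88.
Demand choke price: P = 153; supply starts at P = 87.
CS = ½(153 − 109)(88) = 1936; PS = ½(109 − 87)(88) = 968.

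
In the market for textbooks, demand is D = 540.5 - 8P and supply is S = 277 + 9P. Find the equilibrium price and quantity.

Set D = S: 540.5 - 8P = 277 + 9P.
263.5 = 17P, so P* = 15.5.
Q* = 540.5 − 8(15.5) = 416.5.

P* = 15.5, Q* = 416.5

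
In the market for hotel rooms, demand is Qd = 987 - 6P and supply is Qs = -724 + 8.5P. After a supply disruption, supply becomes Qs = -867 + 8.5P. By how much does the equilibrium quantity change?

ΔQ = -1716/29

Original equilibrium: P* = 118, Q* = 279.
New equilibrium: 987 - 6P = -867 + 8.5P, so 1854 = 14.5P and P' = 3708/29; Q' = 987 − 6(3708/29) = 6375/29.
Change in quantity: 6375/29 − 279 = -1716/29.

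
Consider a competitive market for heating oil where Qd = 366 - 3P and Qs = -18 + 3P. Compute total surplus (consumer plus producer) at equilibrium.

Total surplus = 10092

Equilibrium: 366 - 3P = -18 + 3P gives P* = 64, Q* = 174.
Demand choke price: P = 122; supply starts at P = 6.
CS = ½(122 − 64)(174) = 5046; PS = ½(64 − 6)(174) = 5046.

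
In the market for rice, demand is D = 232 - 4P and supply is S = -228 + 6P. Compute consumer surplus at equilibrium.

Consumer surplus = 288

Equilibrium: 232 - 4P = -228 + 6P gives P* = 46, Q* = 48.
Demand choke price (D = 0): P = 58.
CS = ½(58 − 46)(48) = 288.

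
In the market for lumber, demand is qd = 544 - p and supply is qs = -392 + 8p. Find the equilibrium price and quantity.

Set qd = qs: 544 - p = -392 + 8p.
936 = 9p, so p* = 104.
q* = 544 − 1(104) = 440.

p* = 104, q* = 440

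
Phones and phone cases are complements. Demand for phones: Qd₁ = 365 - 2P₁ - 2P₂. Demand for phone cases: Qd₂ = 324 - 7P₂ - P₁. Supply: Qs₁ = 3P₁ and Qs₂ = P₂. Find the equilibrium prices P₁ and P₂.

Market 1: 365 - 2P₁ - 2P₂ = 3P₁ → 5P₁ + 2P₂ = 365.
Market 2: 8P₂ + P₁ = 324.
Eliminating P₂: 8×(1) − 2×(2) gives 38P₁ = 2272, so P₁ = 1136/19.
Back-substitute into (2): P₂ = (324 − 1×1136/19) / 8 = 1255/38.

P₁ = 1136/19, P₂ = 1255/38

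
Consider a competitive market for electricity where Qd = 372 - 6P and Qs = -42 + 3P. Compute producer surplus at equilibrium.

Producer surplus = 1536

Equilibrium: 372 - 6P = -42 + 3P gives P* = 46, Q* = 96.
Supply starts at P = 14 (where Qs = 0).
PS = ½(46 − 14)(96) = 1536.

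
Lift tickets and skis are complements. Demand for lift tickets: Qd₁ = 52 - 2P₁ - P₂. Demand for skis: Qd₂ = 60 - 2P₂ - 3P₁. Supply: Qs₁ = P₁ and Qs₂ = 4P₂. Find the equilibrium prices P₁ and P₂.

Market 1: 52 - 2P₁ - P₂ = P₁ → 3P₁ + P₂ = 52.
Market 2: 6P₂ + 3P₁ = 60.
Eliminating P₂: 6×(1) − 1×(2) gives 15P₁ = 252, so P₁ = 16.8.
Back-substitute into (2): P₂ = (60 − 3×16.8) / 6 = 1.6.

P₁ = 16.8, P₂ = 1.6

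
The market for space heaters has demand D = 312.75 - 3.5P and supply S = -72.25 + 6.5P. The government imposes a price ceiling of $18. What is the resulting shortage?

Shortage = 205

Equilibrium price would be P* = 38.5, so the ceiling at 18 binds.
At P = 18: D = 312.75 − 3.5(18) = 249.75, S = -72.25 + 6.5(18) = 44.75.
Shortage = 249.75 − 44.75 = 205.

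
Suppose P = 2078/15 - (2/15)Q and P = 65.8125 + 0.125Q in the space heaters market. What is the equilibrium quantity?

Set the two price expressions equal: 2078/15 - (2/15)Q = 65.8125 + 0.125Q.
17453/240 = (31/120)Q, so Q* = 281.5.
P* = 2078/15 − (2/15)(281.5) = 101.

Q* = 281.5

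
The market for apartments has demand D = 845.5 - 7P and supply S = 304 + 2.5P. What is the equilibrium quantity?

Q* = 446.5

Set D = S: 845.5 - 7P = 304 + 2.5P.
541.5 = 9.5P, so P* = 57.
Q* = 845.5 − 7(57) = 446.5.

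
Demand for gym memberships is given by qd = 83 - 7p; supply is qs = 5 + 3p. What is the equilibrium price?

p* = 7.8

Set qd = qs: 83 - 7p = 5 + 3p.
78 = 10p, so p* = 7.8.
q* = 83 − 7(7.8) = 28.4.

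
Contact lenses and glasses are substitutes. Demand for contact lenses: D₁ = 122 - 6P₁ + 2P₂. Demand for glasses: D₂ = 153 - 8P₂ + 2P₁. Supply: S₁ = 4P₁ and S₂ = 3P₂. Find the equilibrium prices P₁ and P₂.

Market 1: 122 - 6P₁ + 2P₂ = 4P₁ → 10P₁ - 2P₂ = 122.
Market 2: 11P₂ - 2P₁ = 153.
Eliminating P₂: 11×(1) + 2×(2) gives 106P₁ = 1648, so P₁ = 824/53.
Back-substitute into (2): P₂ = (153 + 2×824/53) / 11 = 887/53.

P₁ = 824/53, P₂ = 887/53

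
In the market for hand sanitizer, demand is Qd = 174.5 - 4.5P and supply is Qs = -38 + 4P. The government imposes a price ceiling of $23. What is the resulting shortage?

Shortage = 17

Equilibrium price would be P* = 25, so the ceiling at 23 binds.
At P = 23: Qd = 174.5 − 4.5(23) = 71, Qs = -38 + 4(23) = 54.
Shortage = 71 − 54 = 17.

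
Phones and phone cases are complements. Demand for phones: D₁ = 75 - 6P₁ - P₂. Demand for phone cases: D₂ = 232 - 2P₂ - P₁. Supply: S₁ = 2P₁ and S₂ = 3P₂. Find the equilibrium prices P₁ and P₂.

Market 1: 75 - 6P₁ - P₂ = 2P₁ → 8P₁ + P₂ = 75.
Market 2: 5P₂ + P₁ = 232.
Eliminating P₂: 5×(1) − 1×(2) gives 39P₁ = 143, so P₁ = 11/3.
Back-substitute into (2): P₂ = (232 − 1×11/3) / 5 = 137/3.

P₁ = 11/3, P₂ = 137/3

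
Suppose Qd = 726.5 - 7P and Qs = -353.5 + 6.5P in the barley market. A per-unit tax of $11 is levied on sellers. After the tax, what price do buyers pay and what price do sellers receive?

Buyers pay 2303/27, sellers receive 2006/27

Pre-tax equilibrium: P* = 80, Q* = 166.5.
Tax on sellers shifts supply to Qs = -353.5 + 6.5(P − 11) = -425 + 6.5P.
726.5 - 7P = -425 + 6.5P gives buyer price Pb = 2303/27; sellers receive Ps = 2303/27 − 11 = 2006/27.
New quantity: Q = 726.5 − 7(2303/27) = 6989/54.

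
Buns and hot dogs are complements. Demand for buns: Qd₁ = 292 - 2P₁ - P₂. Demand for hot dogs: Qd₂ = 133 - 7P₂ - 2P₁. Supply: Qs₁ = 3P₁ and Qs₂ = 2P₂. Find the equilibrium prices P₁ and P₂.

Market 1: 292 - 2P₁ - P₂ = 3P₁ → 5P₁ + P₂ = 292.
Market 2: 9P₂ + 2P₁ = 133.
Eliminating P₂: 9×(1) − 1×(2) gives 43P₁ = 2495, so P₁ = 2495/43.
Back-substitute into (2): P₂ = (133 − 2×2495/43) / 9 = 81/43.

P₁ = 2495/43, P₂ = 81/43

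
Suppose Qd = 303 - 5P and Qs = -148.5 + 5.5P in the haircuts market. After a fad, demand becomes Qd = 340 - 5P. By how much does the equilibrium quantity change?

Original equilibrium: P* = 43, Q* = 88.
New equilibrium: 340 - 5P = -148.5 + 5.5P, so 488.5 = 10.5P and P' = 977/21; Q' = 340 − 5(977/21) = 2255/21.
Change in quantity: 2255/21 − 88 = 407/21.

ΔQ = 407/21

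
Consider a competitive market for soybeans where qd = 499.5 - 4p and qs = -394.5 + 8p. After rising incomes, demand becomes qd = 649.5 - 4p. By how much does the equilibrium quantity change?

Original equilibrium: p* = 74.5, q* = 201.5.
New equilibrium: 649.5 - 4p = -394.5 + 8p, so 1044 = 12p and p' = 87; q' = 649.5 − 4(87) = 301.5.
Change in quantity: 301.5 − 201.5 = 100.

Δq = 100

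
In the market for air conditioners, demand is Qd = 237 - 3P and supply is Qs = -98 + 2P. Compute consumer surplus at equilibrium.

Consumer surplus = 216

Equilibrium: 237 - 3P = -98 + 2P gives P* = 67, Q* = 36.
Demand choke price (Qd = 0): P = 79.
CS = ½(79 − 67)(36) = 216.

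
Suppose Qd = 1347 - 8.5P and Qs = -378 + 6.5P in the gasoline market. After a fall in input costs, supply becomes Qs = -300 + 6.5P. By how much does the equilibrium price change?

Original equilibrium: P* = 115, Q* = 369.5.
New equilibrium: 1347 - 8.5P = -300 + 6.5P, so 1647 = 15P and P' = 109.8; Q' = 1347 − 8.5(109.8) = 413.7.
Change in price: 109.8 − 115 = -5.2.

ΔP = -5.2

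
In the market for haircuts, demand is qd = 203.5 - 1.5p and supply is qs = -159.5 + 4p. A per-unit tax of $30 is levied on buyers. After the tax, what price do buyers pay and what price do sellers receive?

Pre-tax equilibrium: p* = 66, q* = 104.5.
Tax on buyers shifts demand to qd = 203.5 − 1.5(p + 30) = 158.5 - 1.5p.
158.5 - 1.5p = -159.5 + 4p gives seller price ps = 636/11; buyers pay pb = 636/11 + 30 = 966/11.
New quantity: q = 203.5 − 1.5(966/11) = 1579/22.

Buyers pay 966/11, sellers receive 636/11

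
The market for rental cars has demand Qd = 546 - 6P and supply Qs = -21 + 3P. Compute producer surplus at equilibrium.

Producer surplus = 4704

Equilibrium: 546 - 6P = -21 + 3P gives P* = 63, Q* = 168.
Supply starts at P = 7 (where Qs = 0).
PS = ½(63 − 7)(168) = 4704.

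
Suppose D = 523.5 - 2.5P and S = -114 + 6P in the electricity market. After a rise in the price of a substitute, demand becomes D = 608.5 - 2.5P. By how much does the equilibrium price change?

ΔP = 10

Original equilibrium: P* = 75, Q* = 336.
New equilibrium: 608.5 - 2.5P = -114 + 6P, so 722.5 = 8.5P and P' = 85; Q' = 608.5 − 2.5(85) = 396.
Change in price: 85 − 75 = 10.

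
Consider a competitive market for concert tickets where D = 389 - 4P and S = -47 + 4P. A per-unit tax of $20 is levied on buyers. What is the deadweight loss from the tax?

Pre-tax equilibrium: P* = 54.5, Q* = 171.
Tax on buyers shifts demand to D = 389 − 4(P + 20) = 309 - 4P.
309 - 4P = -47 + 4P gives seller price Ps = 44.5; buyers pay Pb = 44.5 + 20 = 64.5.
New quantity: Q = 389 − 4(64.5) = 131.
DWL = ½ × 20 × (171 − 131) = 400.

Deadweight loss = 400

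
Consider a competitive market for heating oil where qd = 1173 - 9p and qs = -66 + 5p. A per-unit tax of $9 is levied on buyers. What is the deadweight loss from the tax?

Deadweight loss = 3645/28

Pre-tax equilibrium: p* = 88.5, q* = 376.5.
Tax on buyers shifts demand to qd = 1173 − 9(p + 9) = 1092 - 9p.
1092 - 9p = -66 + 5p gives seller price ps = 579/7; buyers pay pb = 579/7 + 9 = 642/7.
New quantity: q = 1173 − 9(642/7) = 2433/7.
DWL = ½ × 9 × (376.5 − 2433/7) = 3645/28.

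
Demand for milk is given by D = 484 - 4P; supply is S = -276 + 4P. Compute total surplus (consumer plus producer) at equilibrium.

Equilibrium: 484 - 4P = -276 + 4P gives P* = 95, Q* = 104.
Demand choke price: P = 121; supply starts at P = 69.
CS = ½(121 − 95)(104) = 1352; PS = ½(95 − 69)(104) = 1352.

Total surplus = 2704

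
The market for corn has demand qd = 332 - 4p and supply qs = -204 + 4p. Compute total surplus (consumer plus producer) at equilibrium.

Equilibrium: 332 - 4p = -204 + 4p gives p* = 67, q* = 64.
Demand choke price: p = 83; supply starts at p = 51.
CS = ½(83 − 67)(64) = 512; PS = ½(67 − 51)(64) = 512.

Total surplus = 1024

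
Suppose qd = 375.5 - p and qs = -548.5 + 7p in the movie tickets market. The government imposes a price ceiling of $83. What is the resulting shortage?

Equilibrium price would be p* = 115.5, so the ceiling at 83 binds.
At p = 83: qd = 375.5 − 1(83) = 292.5, qs = -548.5 + 7(83) = 32.5.
Shortage = 292.5 − 32.5 = 260.

Shortage = 260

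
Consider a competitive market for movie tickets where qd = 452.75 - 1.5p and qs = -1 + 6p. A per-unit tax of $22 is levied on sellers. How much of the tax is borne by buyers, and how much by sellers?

Buyers bear $17.6, sellers bear $4.4

Pre-tax equilibrium: p* = 60.5, q* = 362.
Tax on sellers shifts supply to qs = -1 + 6(p − 22) = -133 + 6p.
452.75 - 1.5p = -133 + 6p gives buyer price pb = 78.1; sellers receive ps = 78.1 − 22 = 56.1.
New quantity: q = 452.75 − 1.5(78.1) = 335.6.
Buyer burden = 78.1 − 60.5 = 17.6; seller burden = 60.5 − 56.1 = 4.4.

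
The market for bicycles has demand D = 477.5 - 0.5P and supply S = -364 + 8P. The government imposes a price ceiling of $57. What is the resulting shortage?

Shortage = 357

Equilibrium price would be P* = 99, so the ceiling at 57 binds.
At P = 57: D = 477.5 − 0.5(57) = 449, S = -364 + 8(57) = 92.
Shortage = 449 − 92 = 357.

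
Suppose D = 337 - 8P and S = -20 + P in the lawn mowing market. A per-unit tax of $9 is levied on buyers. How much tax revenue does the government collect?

Pre-tax equilibrium: P* = 119/3, Q* = 59/3.
Tax on buyers shifts demand to D = 337 − 8(P + 9) = 265 - 8P.
265 - 8P = -20 + P gives seller price Ps = 95/3; buyers pay Pb = 95/3 + 9 = 122/3.
New quantity: Q = 337 − 8(122/3) = 35/3.
Revenue = 9 × 35/3 = 105.

Tax revenue = 105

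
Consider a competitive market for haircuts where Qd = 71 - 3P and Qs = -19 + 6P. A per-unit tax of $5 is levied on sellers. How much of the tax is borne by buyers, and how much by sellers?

Buyers bear 10/3, sellers bear 5/3

Pre-tax equilibrium: P* = 10, Q* = 41.
Tax on sellers shifts supply to Qs = -19 + 6(P − 5) = -49 + 6P.
71 - 3P = -49 + 6P gives buyer price Pb = 40/3; sellers receive Ps = 40/3 − 5 = 25/3.
New quantity: Q = 71 − 3(40/3) = 31.
Buyer burden = 40/3 − 10 = 10/3; seller burden = 10 − 25/3 = 5/3.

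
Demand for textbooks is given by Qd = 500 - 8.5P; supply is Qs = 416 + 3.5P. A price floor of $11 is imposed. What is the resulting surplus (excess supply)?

Surplus = 48

Equilibrium price would be P* = 7, so the floor at 11 binds.
At P = 11: Qd = 406.5, Qs = 454.5.
Surplus = 454.5 − 406.5 = 48.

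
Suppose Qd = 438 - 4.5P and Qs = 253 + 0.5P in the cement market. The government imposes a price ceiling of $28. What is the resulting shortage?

Shortage = 45

Equilibrium price would be P* = 37, so the ceiling at 28 binds.
At P = 28: Qd = 438 − 4.5(28) = 312, Qs = 253 + 0.5(28) = 267.
Shortage = 312 − 267 = 45.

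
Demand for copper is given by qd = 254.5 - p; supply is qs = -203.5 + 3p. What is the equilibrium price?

p* = 114.5

Set qd = qs: 254.5 - p = -203.5 + 3p.
458 = 4p, so p* = 114.5.
q* = 254.5 − 1(114.5) = 140.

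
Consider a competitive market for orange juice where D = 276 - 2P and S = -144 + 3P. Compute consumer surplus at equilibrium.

Equilibrium: 276 - 2P = -144 + 3P gives P* = 84, Q* = 108.
Demand choke price (D = 0): P = 138.
CS = ½(138 − 84)(108) = 2916.

Consumer surplus = 2916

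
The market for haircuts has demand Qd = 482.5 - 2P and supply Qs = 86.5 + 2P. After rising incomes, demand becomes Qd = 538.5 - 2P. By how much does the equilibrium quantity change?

Original equilibrium: P* = 99, Q* = 284.5.
New equilibrium: 538.5 - 2P = 86.5 + 2P, so 452 = 4P and P' = 113; Q' = 538.5 − 2(113) = 312.5.
Change in quantity: 312.5 − 284.5 = 28.

ΔQ = 28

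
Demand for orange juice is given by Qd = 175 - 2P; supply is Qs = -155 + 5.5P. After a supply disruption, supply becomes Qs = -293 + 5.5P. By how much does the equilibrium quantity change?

Original equilibrium: P* = 44, Q* = 87.
New equilibrium: 175 - 2P = -293 + 5.5P, so 468 = 7.5P and P' = 62.4; Q' = 175 − 2(62.4) = 50.2.
Change in quantity: 50.2 − 87 = -36.8.

ΔQ = -36.8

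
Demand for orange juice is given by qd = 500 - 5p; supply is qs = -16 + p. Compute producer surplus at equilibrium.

Producer surplus = 2450

Equilibrium: 500 - 5p = -16 + p gives p* = 86, q* = 70.
Supply starts at p = 16 (where qs = 0).
PS = ½(86 − 16)(70) = 2450.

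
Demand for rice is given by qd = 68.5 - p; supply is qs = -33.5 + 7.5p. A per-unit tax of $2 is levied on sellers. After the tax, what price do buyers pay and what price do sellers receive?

Pre-tax equilibrium: p* = 12, q* = 56.5.
Tax on sellers shifts supply to qs = -33.5 + 7.5(p − 2) = -48.5 + 7.5p.
68.5 - p = -48.5 + 7.5p gives buyer price pb = 234/17; sellers receive ps = 234/17 − 2 = 200/17.
New quantity: q = 68.5 − 1(234/17) = 1861/34.

Buyers pay 234/17, sellers receive 200/17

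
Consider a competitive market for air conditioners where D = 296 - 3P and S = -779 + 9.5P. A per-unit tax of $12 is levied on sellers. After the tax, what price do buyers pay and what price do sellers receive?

Buyers pay $95.12, sellers receive $83.12

Pre-tax equilibrium: P* = 86, Q* = 38.
Tax on sellers shifts supply to S = -779 + 9.5(P − 12) = -893 + 9.5P.
296 - 3P = -893 + 9.5P gives buyer price Pb = 95.12; sellers receive Ps = 95.12 − 12 = 83.12.
New quantity: Q = 296 − 3(95.12) = 10.64.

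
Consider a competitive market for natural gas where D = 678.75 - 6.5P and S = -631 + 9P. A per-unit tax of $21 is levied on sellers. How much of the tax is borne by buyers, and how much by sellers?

Pre-tax equilibrium: P* = 84.5, Q* = 129.5.
Tax on sellers shifts supply to S = -631 + 9(P − 21) = -820 + 9P.
678.75 - 6.5P = -820 + 9P gives buyer price Pb = 5995/62; sellers receive Ps = 5995/62 − 21 = 4693/62.
New quantity: Q = 678.75 − 6.5(5995/62) = 3115/62.
Buyer burden = 5995/62 − 84.5 = 378/31; seller burden = 84.5 − 4693/62 = 273/31.

Buyers bear 378/31, sellers bear 273/31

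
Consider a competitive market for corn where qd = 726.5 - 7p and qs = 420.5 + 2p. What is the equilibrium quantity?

Set qd = qs: 726.5 - 7p = 420.5 + 2p.
306 = 9p, so p* = 34.
q* = 726.5 − 7(34) = 488.5.

q* = 488.5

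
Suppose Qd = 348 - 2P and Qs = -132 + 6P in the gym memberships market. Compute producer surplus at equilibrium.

Producer surplus = 4332

Equilibrium: 348 - 2P = -132 + 6P gives P* = 60, Q* = 228.
Supply starts at P = 22 (where Qs = 0).
PS = ½(60 − 22)(228) = 4332.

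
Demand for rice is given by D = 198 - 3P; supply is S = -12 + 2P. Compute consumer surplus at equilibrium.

Equilibrium: 198 - 3P = -12 + 2P gives P* = 42, Q* = 72.
Demand choke price (D = 0): P = 66.
CS = ½(66 − 42)(72) = 864.

Consumer surplus = 864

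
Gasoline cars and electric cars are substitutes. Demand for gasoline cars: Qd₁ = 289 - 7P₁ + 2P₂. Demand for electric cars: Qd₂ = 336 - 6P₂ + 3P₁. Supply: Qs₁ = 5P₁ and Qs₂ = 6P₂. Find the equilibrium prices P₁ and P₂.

Market 1: 289 - 7P₁ + 2P₂ = 5P₁ → 12P₁ - 2P₂ = 289.
Market 2: 12P₂ - 3P₁ = 336.
Eliminating P₂: 12×(1) + 2×(2) gives 138P₁ = 4140, so P₁ = 30.
Back-substitute into (2): P₂ = (336 + 3×30) / 12 = 35.5.

P₁ = 30, P₂ = 35.5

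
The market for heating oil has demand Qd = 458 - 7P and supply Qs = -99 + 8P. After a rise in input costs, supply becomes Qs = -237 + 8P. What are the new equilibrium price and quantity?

P' = 139/3, Q' = 401/3

Original equilibrium: P* = 557/15, Q* = 2971/15.
New equilibrium: 458 - 7P = -237 + 8P, so 695 = 15P and P' = 139/3; Q' = 458 − 7(139/3) = 401/3.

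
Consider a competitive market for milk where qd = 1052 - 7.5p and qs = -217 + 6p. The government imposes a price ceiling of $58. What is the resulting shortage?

Shortage = 486

Equilibrium price would be p* = 94, so the ceiling at 58 binds.
At p = 58: qd = 1052 − 7.5(58) = 617, qs = -217 + 6(58) = 131.
Shortage = 617 − 131 = 486.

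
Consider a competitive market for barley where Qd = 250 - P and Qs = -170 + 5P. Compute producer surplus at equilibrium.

Producer surplus = 3240

Equilibrium: 250 - P = -170 + 5P gives P* = 70, Q* = 180.
Supply starts at P = 34 (where Qs = 0).
PS = ½(70 − 34)(180) = 3240.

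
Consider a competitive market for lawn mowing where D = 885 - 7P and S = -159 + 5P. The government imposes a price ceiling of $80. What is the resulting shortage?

Shortage = 84

Equilibrium price would be P* = 87, so the ceiling at 80 binds.
At P = 80: D = 885 − 7(80) = 325, S = -159 + 5(80) = 241.
Shortage = 325 − 241 = 84.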